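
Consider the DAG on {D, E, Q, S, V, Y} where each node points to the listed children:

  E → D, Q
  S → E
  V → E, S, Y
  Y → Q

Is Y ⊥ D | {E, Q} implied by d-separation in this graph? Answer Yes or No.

3 paths connect Y and D; each must be blocked for d-separation to hold:
Path 1: Y ← V → S → E → D
  E is a chain here and E is conditioned on, so the path is blocked at E.
Path 2: Y ← V → E → D
  E is a chain here and E is conditioned on, so the path is blocked at E.
Path 3: Y → Q ← E → D
  E is a fork here and E is conditioned on, so the path is blocked at E.
Since every path is blocked, d-separation holds.

Yes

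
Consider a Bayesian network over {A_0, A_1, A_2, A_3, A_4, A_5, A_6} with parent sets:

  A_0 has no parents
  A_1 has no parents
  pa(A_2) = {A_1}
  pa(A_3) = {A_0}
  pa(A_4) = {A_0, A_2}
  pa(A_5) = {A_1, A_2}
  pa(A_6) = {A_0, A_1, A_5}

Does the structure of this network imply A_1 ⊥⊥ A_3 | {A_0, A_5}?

Yes — A_1 and A_3 are d-separated given {A_0, A_5}.

There are 6 undirected paths between A_1 and A_3; checking each against the conditioning set {A_0, A_5}:
Path 1: A_1 → A_2 → A_4 ← A_0 → A_3
  A_4 is a collider here and neither A_4 nor any of its descendants is conditioned on, so the collider stays closed — the path is blocked at A_4.
Path 2: A_1 → A_2 → A_5 → A_6 ← A_0 → A_3
  A_5 is a chain here and A_5 is conditioned on, so the path is blocked at A_5.
Path 3: A_1 → A_6 ← A_0 → A_3
  A_6 is a collider here and neither A_6 nor any of its descendants is conditioned on, so the collider stays closed — the path is blocked at A_6.
Path 4: A_1 → A_6 ← A_5 ← A_2 → A_4 ← A_0 → A_3
  A_6 is a collider here and neither A_6 nor any of its descendants is conditioned on, so the collider stays closed — the path is blocked at A_6.
Path 5: A_1 → A_5 ← A_2 → A_4 ← A_0 → A_3
  A_4 is a collider here and neither A_4 nor any of its descendants is conditioned on, so the collider stays closed — the path is blocked at A_4.
Path 6: A_1 → A_5 → A_6 ← A_0 → A_3
  A_5 is a chain here and A_5 is conditioned on, so the path is blocked at A_5.
Since every path is blocked, d-separation holds.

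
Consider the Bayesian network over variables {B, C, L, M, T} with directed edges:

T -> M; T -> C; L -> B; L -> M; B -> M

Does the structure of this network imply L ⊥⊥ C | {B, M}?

No

There are 2 undirected paths between L and C; checking each against the conditioning set {B, M}:
Path 1: L → B → M ← T → C
  B is a chain here and B is conditioned on, so the path is blocked at B.
Path 2: L → M ← T → C
  M is a collider and M is conditioned on, which opens it; T is a fork and T is not conditioned on — no node blocks this path, so it is active.
Because an active path exists, L and C are not d-separated.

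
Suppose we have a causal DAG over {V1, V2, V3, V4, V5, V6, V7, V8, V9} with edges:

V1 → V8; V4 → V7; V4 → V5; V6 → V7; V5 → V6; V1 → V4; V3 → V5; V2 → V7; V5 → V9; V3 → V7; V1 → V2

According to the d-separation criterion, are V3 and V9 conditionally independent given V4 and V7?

No

There are 4 undirected paths between V3 and V9; checking each against the conditioning set {V4, V7}:
  1. V3 → V5 → V9 — V5:chain[open] ⇒ active
  2. V3 → V7 ← V4 → V5 → V9 — V7:collider[open]; V4:fork[blocks]; V5:chain[open] ⇒ blocked
  3. V3 → V7 ← V2 ← V1 → V4 → V5 → V9 — V7:collider[open]; V2:chain[open]; V1:fork[open]; V4:chain[blocks]; V5:chain[open] ⇒ blocked
  4. V3 → V7 ← V6 ← V5 → V9 — V7:collider[open]; V6:chain[open]; V5:fork[open] ⇒ active
Since the path V3 → V5 → V9 is active, V3 and V9 are not d-separated given {V4, V7}.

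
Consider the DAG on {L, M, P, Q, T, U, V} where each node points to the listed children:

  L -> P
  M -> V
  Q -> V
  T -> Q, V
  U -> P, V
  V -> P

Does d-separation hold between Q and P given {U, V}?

Enumerating the 4 paths from Q to P and testing each for blocking by {U, V}:
Path 1: Q → V → P
  V is a chain here and V is conditioned on, so the path is blocked at V.
Path 2: Q → V ← U → P
  U is a fork here and U is conditioned on, so the path is blocked at U.
Path 3: Q ← T → V → P
  V is a chain here and V is conditioned on, so the path is blocked at V.
Path 4: Q ← T → V ← U → P
  U is a fork here and U is conditioned on, so the path is blocked at U.
All paths are blocked; Q ⊥ P | {U, V} holds.

Yes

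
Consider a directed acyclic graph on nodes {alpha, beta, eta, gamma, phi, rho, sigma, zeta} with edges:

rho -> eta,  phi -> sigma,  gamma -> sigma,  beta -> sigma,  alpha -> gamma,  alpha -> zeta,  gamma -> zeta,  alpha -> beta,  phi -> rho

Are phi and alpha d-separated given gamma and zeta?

Enumerating the 3 paths from phi to alpha and testing each for blocking by {gamma, zeta}:
  1. phi → sigma ← gamma ← alpha — sigma:collider[blocks]; gamma:chain[blocks] ⇒ blocked
  2. phi → sigma ← gamma → zeta ← alpha — sigma:collider[blocks]; gamma:fork[blocks]; zeta:collider[open] ⇒ blocked
  3. phi → sigma ← beta ← alpha — sigma:collider[blocks]; beta:chain[open] ⇒ blocked
Every path is blocked, so phi and alpha are d-separated given {gamma, zeta}.

Yes — phi and alpha are d-separated given {gamma, zeta}.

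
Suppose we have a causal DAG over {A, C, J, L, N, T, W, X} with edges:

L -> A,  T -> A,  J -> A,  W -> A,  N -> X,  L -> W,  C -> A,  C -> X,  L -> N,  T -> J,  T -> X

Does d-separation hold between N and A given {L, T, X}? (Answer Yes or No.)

There are 5 undirected paths between N and A; checking each against the conditioning set {L, T, X}:
Path 1: N → X ← T → A
  T is a fork here and T is conditioned on, so the path is blocked at T.
Path 2: N → X ← T → J → A
  T is a fork here and T is conditioned on, so the path is blocked at T.
Path 3: N → X ← C → A
  X is a collider and X is conditioned on, which opens it; C is a fork and C is not conditioned on — no node blocks this path, so it is active.
Path 4: N ← L → W → A
  L is a fork here and L is conditioned on, so the path is blocked at L.
Path 5: N ← L → A
  L is a fork here and L is conditioned on, so the path is blocked at L.
At least one path is unblocked, so d-separation fails.

No — N and A are not d-separated given {L, T, X}.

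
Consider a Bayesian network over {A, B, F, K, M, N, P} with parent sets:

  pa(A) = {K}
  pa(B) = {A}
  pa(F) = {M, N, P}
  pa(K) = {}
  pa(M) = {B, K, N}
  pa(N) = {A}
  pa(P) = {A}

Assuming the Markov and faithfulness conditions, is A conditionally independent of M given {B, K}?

6 paths connect A and M; each must be blocked for d-separation to hold:
Path 1: A → B → M
  B is a chain here and B is conditioned on, so the path is blocked at B.
Path 2: A ← K → M
  K is a fork here and K is conditioned on, so the path is blocked at K.
Path 3: A → N → M
  N is a chain and N is not conditioned on — no node blocks this path, so it is active.
Path 4: A → N → F ← M
  F is a collider here and neither F nor any of its descendants is conditioned on, so the collider stays closed — the path is blocked at F.
Path 5: A → P → F ← M
  F is a collider here and neither F nor any of its descendants is conditioned on, so the collider stays closed — the path is blocked at F.
Path 6: A → P → F ← N → M
  F is a collider here and neither F nor any of its descendants is conditioned on, so the collider stays closed — the path is blocked at F.
Since the path A → N → M is active, A and M are not d-separated given {B, K}.

No — A and M are not d-separated given {B, K}.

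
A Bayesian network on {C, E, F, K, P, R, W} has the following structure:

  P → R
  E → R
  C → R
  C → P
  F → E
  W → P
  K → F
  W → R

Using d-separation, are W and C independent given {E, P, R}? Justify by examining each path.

No

We examine all 4 paths between W and C:
Path 1: W → P ← C
  P is a collider and P is conditioned on, which opens it — no node blocks this path, so it is active.
Path 2: W → P → R ← C
  P is a chain here and P is conditioned on, so the path is blocked at P.
Path 3: W → R ← C
  R is a collider and R is conditioned on, which opens it — no node blocks this path, so it is active.
Path 4: W → R ← P ← C
  P is a chain here and P is conditioned on, so the path is blocked at P.
Since the path W → P ← C is active, W and C are not d-separated given {E, P, R}.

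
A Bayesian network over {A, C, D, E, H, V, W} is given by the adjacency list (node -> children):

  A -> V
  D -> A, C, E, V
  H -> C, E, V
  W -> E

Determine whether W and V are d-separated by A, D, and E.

No

We examine all 6 paths between W and V:
  1. W → E ← H → C ← D → A → V — E:collider[open]; H:fork[open]; C:collider[blocks]; D:fork[blocks]; A:chain[blocks] ⇒ blocked
  2. W → E ← H → C ← D → V — E:collider[open]; H:fork[open]; C:collider[blocks]; D:fork[blocks] ⇒ blocked
  3. W → E ← H → V — E:collider[open]; H:fork[open] ⇒ active
  4. W → E ← D → C ← H → V — E:collider[open]; D:fork[blocks]; C:collider[blocks]; H:fork[open] ⇒ blocked
  5. W → E ← D → A → V — E:collider[open]; D:fork[blocks]; A:chain[blocks] ⇒ blocked
  6. W → E ← D → V — E:collider[open]; D:fork[blocks] ⇒ blocked
Since the path W → E ← H → V is active, W and V are not d-separated given {A, D, E}.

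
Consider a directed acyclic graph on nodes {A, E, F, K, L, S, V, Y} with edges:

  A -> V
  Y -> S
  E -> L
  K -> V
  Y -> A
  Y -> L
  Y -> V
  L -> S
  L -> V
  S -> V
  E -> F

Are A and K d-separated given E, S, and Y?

Yes

There are 6 undirected paths between A and K; checking each against the conditioning set {E, S, Y}:
Path 1: A → V ← K
  V is a collider here and neither V nor any of its descendants is conditioned on, so the collider stays closed — the path is blocked at V.
Path 2: A ← Y → L → V ← K
  Y is a fork here and Y is conditioned on, so the path is blocked at Y.
Path 3: A ← Y → L → S → V ← K
  Y is a fork here and Y is conditioned on, so the path is blocked at Y.
Path 4: A ← Y → V ← K
  Y is a fork here and Y is conditioned on, so the path is blocked at Y.
Path 5: A ← Y → S ← L → V ← K
  Y is a fork here and Y is conditioned on, so the path is blocked at Y.
Path 6: A ← Y → S → V ← K
  Y is a fork here and Y is conditioned on, so the path is blocked at Y.
Every path is blocked, so A and K are d-separated given {E, S, Y}.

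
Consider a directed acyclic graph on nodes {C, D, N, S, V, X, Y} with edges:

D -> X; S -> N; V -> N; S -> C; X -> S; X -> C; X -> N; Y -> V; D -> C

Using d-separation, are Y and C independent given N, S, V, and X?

6 paths connect Y and C; each must be blocked for d-separation to hold:
  1. Y → V → N ← X → C — V:chain[blocks]; N:collider[open]; X:fork[blocks] ⇒ blocked
  2. Y → V → N ← X ← D → C — V:chain[blocks]; N:collider[open]; X:chain[blocks]; D:fork[open] ⇒ blocked
  3. Y → V → N ← X → S → C — V:chain[blocks]; N:collider[open]; X:fork[blocks]; S:chain[blocks] ⇒ blocked
  4. Y → V → N ← S → C — V:chain[blocks]; N:collider[open]; S:fork[blocks] ⇒ blocked
  5. Y → V → N ← S ← X → C — V:chain[blocks]; N:collider[open]; S:chain[blocks]; X:fork[blocks] ⇒ blocked
  6. Y → V → N ← S ← X ← D → C — V:chain[blocks]; N:collider[open]; S:chain[blocks]; X:chain[blocks]; D:fork[open] ⇒ blocked
Since every path is blocked, d-separation holds.

Yes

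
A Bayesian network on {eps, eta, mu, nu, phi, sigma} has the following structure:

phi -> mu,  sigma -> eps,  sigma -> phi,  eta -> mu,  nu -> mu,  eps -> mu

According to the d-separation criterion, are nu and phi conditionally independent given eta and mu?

We examine all 2 paths between nu and phi:
Path 1: nu → mu ← eps ← sigma → phi
  mu is a collider and mu is conditioned on, which opens it; eps is a chain and eps is not conditioned on; sigma is a fork and sigma is not conditioned on — no node blocks this path, so it is active.
Path 2: nu → mu ← phi
  mu is a collider and mu is conditioned on, which opens it — no node blocks this path, so it is active.
Because an active path exists, nu and phi are not d-separated.

No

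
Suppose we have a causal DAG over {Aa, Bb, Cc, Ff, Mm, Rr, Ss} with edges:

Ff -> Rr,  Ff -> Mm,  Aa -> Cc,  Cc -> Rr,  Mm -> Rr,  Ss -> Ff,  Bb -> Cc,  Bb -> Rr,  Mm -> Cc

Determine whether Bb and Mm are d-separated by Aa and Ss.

6 paths connect Bb and Mm; each must be blocked for d-separation to hold:
Path 1: Bb → Cc → Rr ← Mm
  Rr is a collider here and neither Rr nor any of its descendants is conditioned on, so the collider stays closed — the path is blocked at Rr.
Path 2: Bb → Cc → Rr ← Ff → Mm
  Rr is a collider here and neither Rr nor any of its descendants is conditioned on, so the collider stays closed — the path is blocked at Rr.
Path 3: Bb → Cc ← Mm
  Cc is a collider here and neither Cc nor any of its descendants is conditioned on, so the collider stays closed — the path is blocked at Cc.
Path 4: Bb → Rr ← Cc ← Mm
  Rr is a collider here and neither Rr nor any of its descendants is conditioned on, so the collider stays closed — the path is blocked at Rr.
Path 5: Bb → Rr ← Mm
  Rr is a collider here and neither Rr nor any of its descendants is conditioned on, so the collider stays closed — the path is blocked at Rr.
Path 6: Bb → Rr ← Ff → Mm
  Rr is a collider here and neither Rr nor any of its descendants is conditioned on, so the collider stays closed — the path is blocked at Rr.
Since every path is blocked, d-separation holds.

Yes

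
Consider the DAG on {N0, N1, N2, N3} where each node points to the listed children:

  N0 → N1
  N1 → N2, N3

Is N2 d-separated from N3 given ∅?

The only undirected path from N2 to N3 is:
  1. N2 ← N1 → N3 — N1:fork[open] ⇒ active
Since the path N2 ← N1 → N3 is active, N2 and N3 are not d-separated given ∅.

No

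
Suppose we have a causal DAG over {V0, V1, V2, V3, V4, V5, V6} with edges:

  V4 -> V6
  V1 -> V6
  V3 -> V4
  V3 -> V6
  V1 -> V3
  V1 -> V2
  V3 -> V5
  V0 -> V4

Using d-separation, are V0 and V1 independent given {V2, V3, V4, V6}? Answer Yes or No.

We examine all 4 paths between V0 and V1:
  1. V0 → V4 ← V3 → V6 ← V1 — V4:collider[open]; V3:fork[blocks]; V6:collider[open] ⇒ blocked
  2. V0 → V4 ← V3 ← V1 — V4:collider[open]; V3:chain[blocks] ⇒ blocked
  3. V0 → V4 → V6 ← V3 ← V1 — V4:chain[blocks]; V6:collider[open]; V3:chain[blocks] ⇒ blocked
  4. V0 → V4 → V6 ← V1 — V4:chain[blocks]; V6:collider[open] ⇒ blocked
All paths are blocked; V0 ⊥ V1 | {V2, V3, V4, V6} holds.

Yes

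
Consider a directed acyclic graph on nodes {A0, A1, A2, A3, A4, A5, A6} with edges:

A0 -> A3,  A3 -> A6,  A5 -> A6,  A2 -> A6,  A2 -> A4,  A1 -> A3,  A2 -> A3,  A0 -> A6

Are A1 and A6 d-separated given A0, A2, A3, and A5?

Yes

There are 3 undirected paths between A1 and A6; checking each against the conditioning set {A0, A2, A3, A5}:
Path 1: A1 → A3 → A6
  A3 is a chain here and A3 is conditioned on, so the path is blocked at A3.
Path 2: A1 → A3 ← A0 → A6
  A0 is a fork here and A0 is conditioned on, so the path is blocked at A0.
Path 3: A1 → A3 ← A2 → A6
  A2 is a fork here and A2 is conditioned on, so the path is blocked at A2.
Every path is blocked, so A1 and A6 are d-separated given {A0, A2, A3, A5}.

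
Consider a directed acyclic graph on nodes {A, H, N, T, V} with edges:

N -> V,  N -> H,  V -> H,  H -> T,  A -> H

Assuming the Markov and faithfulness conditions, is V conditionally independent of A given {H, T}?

No

Enumerating the 2 paths from V to A and testing each for blocking by {H, T}:
  1. V ← N → H ← A — N:fork[open]; H:collider[open] ⇒ active
  2. V → H ← A — H:collider[open] ⇒ active
Because an active path exists, V and A are not d-separated.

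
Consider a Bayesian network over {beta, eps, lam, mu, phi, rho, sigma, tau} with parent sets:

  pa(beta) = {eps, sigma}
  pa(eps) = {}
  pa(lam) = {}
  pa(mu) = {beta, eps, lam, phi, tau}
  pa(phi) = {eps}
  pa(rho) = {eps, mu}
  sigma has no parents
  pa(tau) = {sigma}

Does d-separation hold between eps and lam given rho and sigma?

Enumerating the 5 paths from eps to lam and testing each for blocking by {rho, sigma}:
  1. eps → rho ← mu ← lam — rho:collider[open]; mu:chain[open] ⇒ active
  2. eps → mu ← lam — mu:collider[open] ⇒ active
  3. eps → phi → mu ← lam — phi:chain[open]; mu:collider[open] ⇒ active
  4. eps → beta → mu ← lam — beta:chain[open]; mu:collider[open] ⇒ active
  5. eps → beta ← sigma → tau → mu ← lam — beta:collider[open]; sigma:fork[blocks]; tau:chain[open]; mu:collider[open] ⇒ blocked
At least one path is unblocked, so d-separation fails.

No — eps and lam are not d-separated given {rho, sigma}.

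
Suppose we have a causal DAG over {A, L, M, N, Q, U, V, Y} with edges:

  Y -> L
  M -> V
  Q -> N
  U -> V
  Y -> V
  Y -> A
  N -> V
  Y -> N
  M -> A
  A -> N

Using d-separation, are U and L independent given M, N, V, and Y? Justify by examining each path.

Yes

We examine all 5 paths between U and L:
Path 1: U → V ← M → A ← Y → L
  M is a fork here and M is conditioned on, so the path is blocked at M.
Path 2: U → V ← M → A → N ← Y → L
  M is a fork here and M is conditioned on, so the path is blocked at M.
Path 3: U → V ← Y → L
  Y is a fork here and Y is conditioned on, so the path is blocked at Y.
Path 4: U → V ← N ← Y → L
  N is a chain here and N is conditioned on, so the path is blocked at N.
Path 5: U → V ← N ← A ← Y → L
  N is a chain here and N is conditioned on, so the path is blocked at N.
Every path is blocked, so U and L are d-separated given {M, N, V, Y}.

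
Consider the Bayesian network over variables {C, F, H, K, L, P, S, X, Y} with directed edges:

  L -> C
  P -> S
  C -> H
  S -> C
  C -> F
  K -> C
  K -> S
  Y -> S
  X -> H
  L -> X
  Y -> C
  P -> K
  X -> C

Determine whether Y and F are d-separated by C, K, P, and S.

Yes — Y and F are d-separated given {C, K, P, S}.

4 paths connect Y and F; each must be blocked for d-separation to hold:
Path 1: Y → C → F
  C is a chain here and C is conditioned on, so the path is blocked at C.
Path 2: Y → S → C → F
  S is a chain here and S is conditioned on, so the path is blocked at S.
Path 3: Y → S ← P → K → C → F
  P is a fork here and P is conditioned on, so the path is blocked at P.
Path 4: Y → S ← K → C → F
  K is a fork here and K is conditioned on, so the path is blocked at K.
Since every path is blocked, d-separation holds.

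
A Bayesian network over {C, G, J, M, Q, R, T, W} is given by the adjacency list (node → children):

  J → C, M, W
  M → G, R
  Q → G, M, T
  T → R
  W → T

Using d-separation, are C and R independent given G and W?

No

There are 6 undirected paths between C and R; checking each against the conditioning set {G, W}:
Path 1: C ← J → M → G ← Q → T → R
  J is a fork and J is not conditioned on; M is a chain and M is not conditioned on; G is a collider and G is conditioned on, which opens it; Q is a fork and Q is not conditioned on; T is a chain and T is not conditioned on — no node blocks this path, so it is active.
Path 2: C ← J → M → R
  J is a fork and J is not conditioned on; M is a chain and M is not conditioned on — no node blocks this path, so it is active.
Path 3: C ← J → M ← Q → T → R
  J is a fork and J is not conditioned on; M is a collider and its descendant G is conditioned on, which opens it; Q is a fork and Q is not conditioned on; T is a chain and T is not conditioned on — no node blocks this path, so it is active.
Path 4: C ← J → W → T → R
  W is a chain here and W is conditioned on, so the path is blocked at W.
Path 5: C ← J → W → T ← Q → G ← M → R
  W is a chain here and W is conditioned on, so the path is blocked at W.
Path 6: C ← J → W → T ← Q → M → R
  W is a chain here and W is conditioned on, so the path is blocked at W.
Since the path C ← J → M → G ← Q → T → R is active, C and R are not d-separated given {G, W}.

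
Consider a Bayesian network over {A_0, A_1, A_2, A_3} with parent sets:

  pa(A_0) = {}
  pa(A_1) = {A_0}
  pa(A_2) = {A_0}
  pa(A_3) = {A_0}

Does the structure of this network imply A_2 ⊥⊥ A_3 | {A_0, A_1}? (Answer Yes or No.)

There is one path between A_2 and A_3:
  1. A_2 ← A_0 → A_3 — A_0:fork[blocks] ⇒ blocked
All paths are blocked; A_2 ⊥ A_3 | {A_0, A_1} holds.

Yes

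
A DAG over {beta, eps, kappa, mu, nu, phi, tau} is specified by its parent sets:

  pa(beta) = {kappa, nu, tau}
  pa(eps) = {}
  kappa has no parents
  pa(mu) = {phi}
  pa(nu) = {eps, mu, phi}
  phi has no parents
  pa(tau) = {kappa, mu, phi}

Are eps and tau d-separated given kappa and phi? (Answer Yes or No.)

Yes

We examine all 6 paths between eps and tau:
  1. eps → nu ← mu → tau — nu:collider[blocks]; mu:fork[open] ⇒ blocked
  2. eps → nu ← mu ← phi → tau — nu:collider[blocks]; mu:chain[open]; phi:fork[blocks] ⇒ blocked
  3. eps → nu ← phi → tau — nu:collider[blocks]; phi:fork[blocks] ⇒ blocked
  4. eps → nu ← phi → mu → tau — nu:collider[blocks]; phi:fork[blocks]; mu:chain[open] ⇒ blocked
  5. eps → nu → beta ← tau — nu:chain[open]; beta:collider[blocks] ⇒ blocked
  6. eps → nu → beta ← kappa → tau — nu:chain[open]; beta:collider[blocks]; kappa:fork[blocks] ⇒ blocked
All paths are blocked; eps ⊥ tau | {kappa, phi} holds.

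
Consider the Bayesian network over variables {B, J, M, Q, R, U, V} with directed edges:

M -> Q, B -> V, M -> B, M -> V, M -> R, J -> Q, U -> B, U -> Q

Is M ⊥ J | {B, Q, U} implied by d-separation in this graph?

No

There are 3 undirected paths between M and J; checking each against the conditioning set {B, Q, U}:
Path 1: M → V ← B ← U → Q ← J
  V is a collider here and neither V nor any of its descendants is conditioned on, so the collider stays closed — the path is blocked at V.
Path 2: M → B ← U → Q ← J
  U is a fork here and U is conditioned on, so the path is blocked at U.
Path 3: M → Q ← J
  Q is a collider and Q is conditioned on, which opens it — no node blocks this path, so it is active.
At least one path is unblocked, so d-separation fails.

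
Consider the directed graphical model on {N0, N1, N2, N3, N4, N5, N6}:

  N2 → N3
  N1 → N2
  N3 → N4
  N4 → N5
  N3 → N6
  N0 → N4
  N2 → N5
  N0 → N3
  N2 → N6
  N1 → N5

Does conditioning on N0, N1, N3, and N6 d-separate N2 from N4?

There are 6 undirected paths between N2 and N4; checking each against the conditioning set {N0, N1, N3, N6}:
  1. N2 → N6 ← N3 → N4 — N6:collider[open]; N3:fork[blocks] ⇒ blocked
  2. N2 → N6 ← N3 ← N0 → N4 — N6:collider[open]; N3:chain[blocks]; N0:fork[blocks] ⇒ blocked
  3. N2 → N3 → N4 — N3:chain[blocks] ⇒ blocked
  4. N2 → N3 ← N0 → N4 — N3:collider[open]; N0:fork[blocks] ⇒ blocked
  5. N2 ← N1 → N5 ← N4 — N1:fork[blocks]; N5:collider[blocks] ⇒ blocked
  6. N2 → N5 ← N4 — N5:collider[blocks] ⇒ blocked
All paths are blocked; N2 ⊥ N4 | {N0, N1, N3, N6} holds.

Yes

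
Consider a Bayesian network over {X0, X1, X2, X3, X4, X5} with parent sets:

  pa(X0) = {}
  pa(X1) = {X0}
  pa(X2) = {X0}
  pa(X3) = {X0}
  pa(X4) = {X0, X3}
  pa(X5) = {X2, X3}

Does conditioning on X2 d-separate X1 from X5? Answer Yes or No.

3 paths connect X1 and X5; each must be blocked for d-separation to hold:
Path 1: X1 ← X0 → X2 → X5
  X2 is a chain here and X2 is conditioned on, so the path is blocked at X2.
Path 2: X1 ← X0 → X3 → X5
  X0 is a fork and X0 is not conditioned on; X3 is a chain and X3 is not conditioned on — no node blocks this path, so it is active.
Path 3: X1 ← X0 → X4 ← X3 → X5
  X4 is a collider here and neither X4 nor any of its descendants is conditioned on, so the collider stays closed — the path is blocked at X4.
Because an active path exists, X1 and X5 are not d-separated.

No — X1 and X5 are not d-separated given {X2}.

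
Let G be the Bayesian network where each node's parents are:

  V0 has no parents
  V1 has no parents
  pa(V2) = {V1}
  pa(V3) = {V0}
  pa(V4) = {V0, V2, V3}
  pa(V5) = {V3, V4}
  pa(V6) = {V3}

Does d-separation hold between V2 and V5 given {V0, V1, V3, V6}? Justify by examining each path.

We examine all 3 paths between V2 and V5:
Path 1: V2 → V4 ← V3 → V5
  V4 is a collider here and neither V4 nor any of its descendants is conditioned on, so the collider stays closed — the path is blocked at V4.
Path 2: V2 → V4 → V5
  V4 is a chain and V4 is not conditioned on — no node blocks this path, so it is active.
Path 3: V2 → V4 ← V0 → V3 → V5
  V4 is a collider here and neither V4 nor any of its descendants is conditioned on, so the collider stays closed — the path is blocked at V4.
Because an active path exists, V2 and V5 are not d-separated.

No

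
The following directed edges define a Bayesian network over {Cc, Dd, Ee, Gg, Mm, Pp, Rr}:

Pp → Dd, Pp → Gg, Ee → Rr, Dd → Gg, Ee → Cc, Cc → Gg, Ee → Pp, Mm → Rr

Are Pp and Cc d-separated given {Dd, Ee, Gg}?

No — Pp and Cc are not d-separated given {Dd, Ee, Gg}.

Enumerating the 3 paths from Pp to Cc and testing each for blocking by {Dd, Ee, Gg}:
Path 1: Pp → Dd → Gg ← Cc
  Dd is a chain here and Dd is conditioned on, so the path is blocked at Dd.
Path 2: Pp → Gg ← Cc
  Gg is a collider and Gg is conditioned on, which opens it — no node blocks this path, so it is active.
Path 3: Pp ← Ee → Cc
  Ee is a fork here and Ee is conditioned on, so the path is blocked at Ee.
Because an active path exists, Pp and Cc are not d-separated.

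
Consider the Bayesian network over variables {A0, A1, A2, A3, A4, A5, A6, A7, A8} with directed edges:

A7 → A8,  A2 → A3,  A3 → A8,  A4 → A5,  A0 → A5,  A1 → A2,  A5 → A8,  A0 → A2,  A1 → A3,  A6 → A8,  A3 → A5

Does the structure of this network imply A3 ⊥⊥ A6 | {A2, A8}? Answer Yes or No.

Enumerating the 4 paths from A3 to A6 and testing each for blocking by {A2, A8}:
  1. A3 ← A1 → A2 ← A0 → A5 → A8 ← A6 — A1:fork[open]; A2:collider[open]; A0:fork[open]; A5:chain[open]; A8:collider[open] ⇒ active
  2. A3 ← A2 ← A0 → A5 → A8 ← A6 — A2:chain[blocks]; A0:fork[open]; A5:chain[open]; A8:collider[open] ⇒ blocked
  3. A3 → A5 → A8 ← A6 — A5:chain[open]; A8:collider[open] ⇒ active
  4. A3 → A8 ← A6 — A8:collider[open] ⇒ active
Since the path A3 ← A1 → A2 ← A0 → A5 → A8 ← A6 is active, A3 and A6 are not d-separated given {A2, A8}.

No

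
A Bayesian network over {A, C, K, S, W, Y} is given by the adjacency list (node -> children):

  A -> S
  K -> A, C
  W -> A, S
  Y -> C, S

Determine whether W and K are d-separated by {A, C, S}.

No

We examine all 4 paths between W and K:
Path 1: W → A ← K
  A is a collider and A is conditioned on, which opens it — no node blocks this path, so it is active.
Path 2: W → A → S ← Y → C ← K
  A is a chain here and A is conditioned on, so the path is blocked at A.
Path 3: W → S ← Y → C ← K
  S is a collider and S is conditioned on, which opens it; Y is a fork and Y is not conditioned on; C is a collider and C is conditioned on, which opens it — no node blocks this path, so it is active.
Path 4: W → S ← A ← K
  A is a chain here and A is conditioned on, so the path is blocked at A.
At least one path is unblocked, so d-separation fails.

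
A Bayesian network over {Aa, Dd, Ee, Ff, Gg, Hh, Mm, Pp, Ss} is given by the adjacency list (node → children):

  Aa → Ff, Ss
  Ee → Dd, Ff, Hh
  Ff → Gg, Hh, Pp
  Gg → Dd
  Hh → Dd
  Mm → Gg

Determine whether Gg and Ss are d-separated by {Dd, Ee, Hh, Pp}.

No — Gg and Ss are not d-separated given {Dd, Ee, Hh, Pp}.

There are 5 undirected paths between Gg and Ss; checking each against the conditioning set {Dd, Ee, Hh, Pp}:
  1. Gg → Dd ← Ee → Hh ← Ff ← Aa → Ss — Dd:collider[open]; Ee:fork[blocks]; Hh:collider[open]; Ff:chain[open]; Aa:fork[open] ⇒ blocked
  2. Gg → Dd ← Ee → Ff ← Aa → Ss — Dd:collider[open]; Ee:fork[blocks]; Ff:collider[open]; Aa:fork[open] ⇒ blocked
  3. Gg → Dd ← Hh ← Ee → Ff ← Aa → Ss — Dd:collider[open]; Hh:chain[blocks]; Ee:fork[blocks]; Ff:collider[open]; Aa:fork[open] ⇒ blocked
  4. Gg → Dd ← Hh ← Ff ← Aa → Ss — Dd:collider[open]; Hh:chain[blocks]; Ff:chain[open]; Aa:fork[open] ⇒ blocked
  5. Gg ← Ff ← Aa → Ss — Ff:chain[open]; Aa:fork[open] ⇒ active
Because an active path exists, Gg and Ss are not d-separated.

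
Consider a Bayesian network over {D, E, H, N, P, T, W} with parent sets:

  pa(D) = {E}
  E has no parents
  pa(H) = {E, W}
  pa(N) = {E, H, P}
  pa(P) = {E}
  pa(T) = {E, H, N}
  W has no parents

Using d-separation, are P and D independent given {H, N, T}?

No

Enumerating the 6 paths from P to D and testing each for blocking by {H, N, T}:
  1. P → N → T ← H ← E → D — N:chain[blocks]; T:collider[open]; H:chain[blocks]; E:fork[open] ⇒ blocked
  2. P → N → T ← E → D — N:chain[blocks]; T:collider[open]; E:fork[open] ⇒ blocked
  3. P → N ← H → T ← E → D — N:collider[open]; H:fork[blocks]; T:collider[open]; E:fork[open] ⇒ blocked
  4. P → N ← H ← E → D — N:collider[open]; H:chain[blocks]; E:fork[open] ⇒ blocked
  5. P → N ← E → D — N:collider[open]; E:fork[open] ⇒ active
  6. P ← E → D — E:fork[open] ⇒ active
Since the path P → N ← E → D is active, P and D are not d-separated given {H, N, T}.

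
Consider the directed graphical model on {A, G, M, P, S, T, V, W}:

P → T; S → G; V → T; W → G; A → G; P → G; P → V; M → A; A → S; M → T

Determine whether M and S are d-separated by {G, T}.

No — M and S are not d-separated given {G, T}.

We examine all 6 paths between M and S:
  1. M → T ← P → G ← S — T:collider[open]; P:fork[open]; G:collider[open] ⇒ active
  2. M → T ← P → G ← A → S — T:collider[open]; P:fork[open]; G:collider[open]; A:fork[open] ⇒ active
  3. M → T ← V ← P → G ← S — T:collider[open]; V:chain[open]; P:fork[open]; G:collider[open] ⇒ active
  4. M → T ← V ← P → G ← A → S — T:collider[open]; V:chain[open]; P:fork[open]; G:collider[open]; A:fork[open] ⇒ active
  5. M → A → S — A:chain[open] ⇒ active
  6. M → A → G ← S — A:chain[open]; G:collider[open] ⇒ active
Because an active path exists, M and S are not d-separated.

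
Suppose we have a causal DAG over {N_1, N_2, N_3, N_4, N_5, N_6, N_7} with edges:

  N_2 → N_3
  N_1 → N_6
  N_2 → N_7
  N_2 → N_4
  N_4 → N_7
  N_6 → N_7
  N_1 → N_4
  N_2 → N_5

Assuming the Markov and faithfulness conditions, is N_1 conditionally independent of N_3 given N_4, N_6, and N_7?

Enumerating the 4 paths from N_1 to N_3 and testing each for blocking by {N_4, N_6, N_7}:
Path 1: N_1 → N_6 → N_7 ← N_4 ← N_2 → N_3
  N_6 is a chain here and N_6 is conditioned on, so the path is blocked at N_6.
Path 2: N_1 → N_6 → N_7 ← N_2 → N_3
  N_6 is a chain here and N_6 is conditioned on, so the path is blocked at N_6.
Path 3: N_1 → N_4 ← N_2 → N_3
  N_4 is a collider and N_4 is conditioned on, which opens it; N_2 is a fork and N_2 is not conditioned on — no node blocks this path, so it is active.
Path 4: N_1 → N_4 → N_7 ← N_2 → N_3
  N_4 is a chain here and N_4 is conditioned on, so the path is blocked at N_4.
Since the path N_1 → N_4 ← N_2 → N_3 is active, N_1 and N_3 are not d-separated given {N_4, N_6, N_7}.

No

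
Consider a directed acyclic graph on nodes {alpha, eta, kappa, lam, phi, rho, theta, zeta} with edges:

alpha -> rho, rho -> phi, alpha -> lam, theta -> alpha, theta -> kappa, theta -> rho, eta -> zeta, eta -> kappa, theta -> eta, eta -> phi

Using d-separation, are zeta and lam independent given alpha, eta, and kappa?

Yes

There are 6 undirected paths between zeta and lam; checking each against the conditioning set {alpha, eta, kappa}:
Path 1: zeta ← eta ← theta → rho ← alpha → lam
  eta is a chain here and eta is conditioned on, so the path is blocked at eta.
Path 2: zeta ← eta ← theta → alpha → lam
  eta is a chain here and eta is conditioned on, so the path is blocked at eta.
Path 3: zeta ← eta → phi ← rho ← alpha → lam
  eta is a fork here and eta is conditioned on, so the path is blocked at eta.
Path 4: zeta ← eta → phi ← rho ← theta → alpha → lam
  eta is a fork here and eta is conditioned on, so the path is blocked at eta.
Path 5: zeta ← eta → kappa ← theta → rho ← alpha → lam
  eta is a fork here and eta is conditioned on, so the path is blocked at eta.
Path 6: zeta ← eta → kappa ← theta → alpha → lam
  eta is a fork here and eta is conditioned on, so the path is blocked at eta.
All paths are blocked; zeta ⊥ lam | {alpha, eta, kappa} holds.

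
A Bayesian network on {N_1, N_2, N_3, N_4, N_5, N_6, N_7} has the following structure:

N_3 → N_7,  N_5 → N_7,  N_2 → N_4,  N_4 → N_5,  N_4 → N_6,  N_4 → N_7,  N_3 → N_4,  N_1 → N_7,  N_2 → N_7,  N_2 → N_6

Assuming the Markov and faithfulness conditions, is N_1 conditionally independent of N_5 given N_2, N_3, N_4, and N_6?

Enumerating the 5 paths from N_1 to N_5 and testing each for blocking by {N_2, N_3, N_4, N_6}:
Path 1: N_1 → N_7 ← N_2 → N_6 ← N_4 → N_5
  N_7 is a collider here and neither N_7 nor any of its descendants is conditioned on, so the collider stays closed — the path is blocked at N_7.
Path 2: N_1 → N_7 ← N_2 → N_4 → N_5
  N_7 is a collider here and neither N_7 nor any of its descendants is conditioned on, so the collider stays closed — the path is blocked at N_7.
Path 3: N_1 → N_7 ← N_3 → N_4 → N_5
  N_7 is a collider here and neither N_7 nor any of its descendants is conditioned on, so the collider stays closed — the path is blocked at N_7.
Path 4: N_1 → N_7 ← N_4 → N_5
  N_7 is a collider here and neither N_7 nor any of its descendants is conditioned on, so the collider stays closed — the path is blocked at N_7.
Path 5: N_1 → N_7 ← N_5
  N_7 is a collider here and neither N_7 nor any of its descendants is conditioned on, so the collider stays closed — the path is blocked at N_7.
Every path is blocked, so N_1 and N_5 are d-separated given {N_2, N_3, N_4, N_6}.

Yes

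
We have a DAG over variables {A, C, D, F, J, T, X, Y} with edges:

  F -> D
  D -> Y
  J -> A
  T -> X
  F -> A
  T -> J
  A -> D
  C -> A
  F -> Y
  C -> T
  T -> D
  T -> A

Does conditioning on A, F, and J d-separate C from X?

No — C and X are not d-separated given {A, F, J}.

We examine all 6 paths between C and X:
  1. C → T → X — T:chain[open] ⇒ active
  2. C → A ← T → X — A:collider[open]; T:fork[open] ⇒ active
  3. C → A ← F → D ← T → X — A:collider[open]; F:fork[blocks]; D:collider[blocks]; T:fork[open] ⇒ blocked
  4. C → A ← F → Y ← D ← T → X — A:collider[open]; F:fork[blocks]; Y:collider[blocks]; D:chain[open]; T:fork[open] ⇒ blocked
  5. C → A → D ← T → X — A:chain[blocks]; D:collider[blocks]; T:fork[open] ⇒ blocked
  6. C → A ← J ← T → X — A:collider[open]; J:chain[blocks]; T:fork[open] ⇒ blocked
Because an active path exists, C and X are not d-separated.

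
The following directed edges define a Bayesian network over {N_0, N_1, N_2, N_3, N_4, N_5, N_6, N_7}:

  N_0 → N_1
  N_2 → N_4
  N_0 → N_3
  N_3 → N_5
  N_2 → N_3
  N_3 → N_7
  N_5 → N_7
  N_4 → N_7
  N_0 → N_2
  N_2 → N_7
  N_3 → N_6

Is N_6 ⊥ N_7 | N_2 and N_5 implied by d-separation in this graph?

There are 6 undirected paths between N_6 and N_7; checking each against the conditioning set {N_2, N_5}:
Path 1: N_6 ← N_3 ← N_2 → N_4 → N_7
  N_2 is a fork here and N_2 is conditioned on, so the path is blocked at N_2.
Path 2: N_6 ← N_3 ← N_2 → N_7
  N_2 is a fork here and N_2 is conditioned on, so the path is blocked at N_2.
Path 3: N_6 ← N_3 ← N_0 → N_2 → N_4 → N_7
  N_2 is a chain here and N_2 is conditioned on, so the path is blocked at N_2.
Path 4: N_6 ← N_3 ← N_0 → N_2 → N_7
  N_2 is a chain here and N_2 is conditioned on, so the path is blocked at N_2.
Path 5: N_6 ← N_3 → N_7
  N_3 is a fork and N_3 is not conditioned on — no node blocks this path, so it is active.
Path 6: N_6 ← N_3 → N_5 → N_7
  N_5 is a chain here and N_5 is conditioned on, so the path is blocked at N_5.
Since the path N_6 ← N_3 → N_7 is active, N_6 and N_7 are not d-separated given {N_2, N_5}.

No — N_6 and N_7 are not d-separated given {N_2, N_5}.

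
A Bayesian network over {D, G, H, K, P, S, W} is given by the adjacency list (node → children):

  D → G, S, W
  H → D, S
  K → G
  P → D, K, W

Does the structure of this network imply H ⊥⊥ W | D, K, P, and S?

Yes

Enumerating the 6 paths from H to W and testing each for blocking by {D, K, P, S}:
Path 1: H → S ← D → W
  D is a fork here and D is conditioned on, so the path is blocked at D.
Path 2: H → S ← D → G ← K ← P → W
  D is a fork here and D is conditioned on, so the path is blocked at D.
Path 3: H → S ← D ← P → W
  D is a chain here and D is conditioned on, so the path is blocked at D.
Path 4: H → D → W
  D is a chain here and D is conditioned on, so the path is blocked at D.
Path 5: H → D → G ← K ← P → W
  D is a chain here and D is conditioned on, so the path is blocked at D.
Path 6: H → D ← P → W
  P is a fork here and P is conditioned on, so the path is blocked at P.
All paths are blocked; H ⊥ W | {D, K, P, S} holds.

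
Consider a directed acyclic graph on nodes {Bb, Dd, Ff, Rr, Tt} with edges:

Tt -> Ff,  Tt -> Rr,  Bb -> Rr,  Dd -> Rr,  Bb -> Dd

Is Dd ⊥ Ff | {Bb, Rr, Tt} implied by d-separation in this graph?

2 paths connect Dd and Ff; each must be blocked for d-separation to hold:
Path 1: Dd ← Bb → Rr ← Tt → Ff
  Bb is a fork here and Bb is conditioned on, so the path is blocked at Bb.
Path 2: Dd → Rr ← Tt → Ff
  Tt is a fork here and Tt is conditioned on, so the path is blocked at Tt.
Every path is blocked, so Dd and Ff are d-separated given {Bb, Rr, Tt}.

Yes — Dd and Ff are d-separated given {Bb, Rr, Tt}.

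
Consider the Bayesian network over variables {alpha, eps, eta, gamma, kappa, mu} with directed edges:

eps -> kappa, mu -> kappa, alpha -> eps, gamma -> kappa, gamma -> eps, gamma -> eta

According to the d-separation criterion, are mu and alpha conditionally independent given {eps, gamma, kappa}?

Yes

2 paths connect mu and alpha; each must be blocked for d-separation to hold:
  1. mu → kappa ← gamma → eps ← alpha — kappa:collider[open]; gamma:fork[blocks]; eps:collider[open] ⇒ blocked
  2. mu → kappa ← eps ← alpha — kappa:collider[open]; eps:chain[blocks] ⇒ blocked
All paths are blocked; mu ⊥ alpha | {eps, gamma, kappa} holds.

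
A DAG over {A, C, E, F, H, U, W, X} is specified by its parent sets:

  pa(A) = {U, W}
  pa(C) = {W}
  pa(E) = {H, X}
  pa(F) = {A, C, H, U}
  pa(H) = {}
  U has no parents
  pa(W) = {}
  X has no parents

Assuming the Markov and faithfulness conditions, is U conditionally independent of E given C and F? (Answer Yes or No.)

No — U and E are not d-separated given {C, F}.

We examine all 3 paths between U and E:
Path 1: U → A ← W → C → F ← H → E
  C is a chain here and C is conditioned on, so the path is blocked at C.
Path 2: U → A → F ← H → E
  A is a chain and A is not conditioned on; F is a collider and F is conditioned on, which opens it; H is a fork and H is not conditioned on — no node blocks this path, so it is active.
Path 3: U → F ← H → E
  F is a collider and F is conditioned on, which opens it; H is a fork and H is not conditioned on — no node blocks this path, so it is active.
Because an active path exists, U and E are not d-separated.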